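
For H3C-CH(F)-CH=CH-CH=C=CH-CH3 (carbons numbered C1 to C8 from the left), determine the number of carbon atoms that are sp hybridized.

1

C1: sp3
C2: sp3
C3: sp2
C4: sp2
C5: sp2
C6: sp ✓
C7: sp2
C8: sp3
C6 → 1 sp carbon.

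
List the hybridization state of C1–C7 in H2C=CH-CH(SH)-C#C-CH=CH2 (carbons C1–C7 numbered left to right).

C1 is sp2: 3 σ bonds, plus one π bond, 3 electron-density regions.
C2 (3 σ bonds, plus one π bond) has steric number 3: sp2.
C3: 4 σ bonds; 4 regions of electron density → sp3.
C4 carries 2 σ bonds, plus two π bonds, giving a steric number of 2, so it is sp.
C5 has 2 σ bonds, plus two π bonds: steric number 2 → sp.
C6 has 3 σ bonds, plus one π bond: steric number 3 → sp2.
C7 carries 3 σ bonds, plus one π bond, giving a steric number of 3, so it is sp2.

C1 sp2, C2 sp2, C3 sp3, C4 sp, C5 sp, C6 sp2, C7 sp2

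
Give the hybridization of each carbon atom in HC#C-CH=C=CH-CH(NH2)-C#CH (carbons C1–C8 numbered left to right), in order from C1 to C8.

C1 sp, C2 sp, C3 sp2, C4 sp, C5 sp2, C6 sp3, C7 sp, C8 sp

C1: 2 σ bonds, plus two π bonds — 2 electron domains, sp.
C2 has 2 σ bonds, plus two π bonds: steric number 2 → sp.
C3 — 3 σ bonds, plus one π bond. Steric number 3, so sp2.
C4 is sp: 2 σ bonds, plus two π bonds, 2 electron-density regions.
C5 has 3 σ bonds, plus one π bond: steric number 3 → sp2.
C6 — 4 σ bonds. Steric number 4, so sp3.
C7 is sp: 2 σ bonds, plus two π bonds, 2 electron-density regions.
C8: 2 σ bonds, plus two π bonds; 2 regions of electron density → sp.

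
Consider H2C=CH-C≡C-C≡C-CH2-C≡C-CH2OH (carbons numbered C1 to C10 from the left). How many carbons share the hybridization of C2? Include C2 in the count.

2

C2 is sp2 (one π bond).
C1: sp2 ✓
C2: sp2 ✓
C3: sp
C4: sp
C5: sp
C6: sp
C7: sp3
C8: sp
C9: sp
C10: sp3
2 carbons are sp2.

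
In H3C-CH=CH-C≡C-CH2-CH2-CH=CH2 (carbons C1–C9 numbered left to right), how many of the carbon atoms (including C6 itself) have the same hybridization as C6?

3

C6 is sp3 (only σ bonds).
C1: sp3 ✓
C2: sp2
C3: sp2
C4: sp
C5: sp
C6: sp3 ✓
C7: sp3 ✓
C8: sp2
C9: sp2
3 carbons are sp3.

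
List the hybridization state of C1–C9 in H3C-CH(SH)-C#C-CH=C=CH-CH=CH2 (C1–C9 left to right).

C1 sp3, C2 sp3, C3 sp, C4 sp, C5 sp2, C6 sp, C7 sp2, C8 sp2, C9 sp2

C1: 4 σ bonds — 4 electron domains, sp3.
C2 is sp3: 4 σ bonds, 4 electron-density regions.
C3 has 2 σ bonds, plus two π bonds: steric number 2 → sp.
C4: 2 σ bonds, plus two π bonds; 2 regions of electron density → sp.
C5 carries 3 σ bonds, plus one π bond, giving a steric number of 3, so it is sp2.
C6: 2 σ bonds, plus two π bonds — 2 electron domains, sp.
C7 carries 3 σ bonds, plus one π bond, giving a steric number of 3, so it is sp2.
C8 is sp2: 3 σ bonds, plus one π bond, 3 electron-density regions.
C9 carries 3 σ bonds, plus one π bond, giving a steric number of 3, so it is sp2.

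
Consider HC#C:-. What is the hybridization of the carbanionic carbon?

sp

One σ bond + one lone pair = steric number 2 → sp.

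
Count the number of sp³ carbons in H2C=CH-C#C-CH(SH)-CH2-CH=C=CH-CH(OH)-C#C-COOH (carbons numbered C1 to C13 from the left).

C1: sp2
C2: sp2
C3: sp
C4: sp
C5: sp3 ✓
C6: sp3 ✓
C7: sp2
C8: sp
C9: sp2
C10: sp3 ✓
C11: sp
C12: sp
C13: sp2
C5, C6, C10 → 3 sp3 carbons.

3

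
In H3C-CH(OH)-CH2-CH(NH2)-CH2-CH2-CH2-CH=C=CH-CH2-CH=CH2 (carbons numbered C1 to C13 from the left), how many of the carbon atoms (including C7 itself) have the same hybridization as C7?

8

C7 is sp3 (only σ bonds).
C1: sp3 ✓
C2: sp3 ✓
C3: sp3 ✓
C4: sp3 ✓
C5: sp3 ✓
C6: sp3 ✓
C7: sp3 ✓
C8: sp2
C9: sp
C10: sp2
C11: sp3 ✓
C12: sp2
C13: sp2
8 carbons are sp3.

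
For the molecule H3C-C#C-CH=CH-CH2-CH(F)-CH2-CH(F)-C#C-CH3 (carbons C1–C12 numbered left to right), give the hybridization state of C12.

C12 carries 4 σ bonds, giving a steric number of 4, so it is sp3.

sp3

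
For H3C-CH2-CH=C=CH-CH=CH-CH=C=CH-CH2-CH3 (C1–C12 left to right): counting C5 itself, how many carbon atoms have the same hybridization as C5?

C5 is sp2 (one π bond).
C1: sp3
C2: sp3
C3: sp2 ✓
C4: sp
C5: sp2 ✓
C6: sp2 ✓
C7: sp2 ✓
C8: sp2 ✓
C9: sp
C10: sp2 ✓
C11: sp3
C12: sp3
6 carbons are sp2.

6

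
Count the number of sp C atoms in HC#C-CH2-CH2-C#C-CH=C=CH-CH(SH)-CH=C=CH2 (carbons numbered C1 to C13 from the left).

6

C1: sp ✓
C2: sp ✓
C3: sp3
C4: sp3
C5: sp ✓
C6: sp ✓
C7: sp2
C8: sp ✓
C9: sp2
C10: sp3
C11: sp2
C12: sp ✓
C13: sp2
C1, C2, C5, C6, C8, C12 → 6 sp carbons.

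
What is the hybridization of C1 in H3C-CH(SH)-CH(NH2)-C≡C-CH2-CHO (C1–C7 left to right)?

C1 has 4 σ bonds: steric number 4 → sp3.

sp3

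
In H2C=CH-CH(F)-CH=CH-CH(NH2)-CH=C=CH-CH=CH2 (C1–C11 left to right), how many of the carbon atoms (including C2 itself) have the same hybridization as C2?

8

C2 is sp2 (one π bond).
C1: sp2 ✓
C2: sp2 ✓
C3: sp3
C4: sp2 ✓
C5: sp2 ✓
C6: sp3
C7: sp2 ✓
C8: sp
C9: sp2 ✓
C10: sp2 ✓
C11: sp2 ✓
8 carbons are sp2.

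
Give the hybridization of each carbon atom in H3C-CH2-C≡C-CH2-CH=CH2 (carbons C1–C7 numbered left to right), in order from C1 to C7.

C1 sp3, C2 sp3, C3 sp, C4 sp, C5 sp3, C6 sp2, C7 sp2

C1 has 4 σ bonds: steric number 4 → sp3.
C2 is sp3: 4 σ bonds, 4 electron-density regions.
C3 — 2 σ bonds, plus two π bonds. Steric number 2, so sp.
C4: 2 σ bonds, plus two π bonds; 2 regions of electron density → sp.
C5: 4 σ bonds; 4 regions of electron density → sp3.
C6 — 3 σ bonds, plus one π bond. Steric number 3, so sp2.
C7 is sp2: 3 σ bonds, plus one π bond, 3 electron-density regions.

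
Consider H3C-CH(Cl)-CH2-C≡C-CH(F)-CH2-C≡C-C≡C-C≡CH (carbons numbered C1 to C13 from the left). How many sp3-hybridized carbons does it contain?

5

C1: sp3 ✓
C2: sp3 ✓
C3: sp3 ✓
C4: sp
C5: sp
C6: sp3 ✓
C7: sp3 ✓
C8: sp
C9: sp
C10: sp
C11: sp
C12: sp
C13: sp
C1, C2, C3, C6, C7 → 5 sp3 carbons.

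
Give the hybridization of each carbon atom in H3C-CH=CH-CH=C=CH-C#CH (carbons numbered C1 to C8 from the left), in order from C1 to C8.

C1 sp3, C2 sp2, C3 sp2, C4 sp2, C5 sp, C6 sp2, C7 sp, C8 sp

C1: 4 σ bonds — 4 electron domains, sp3.
C2 carries 3 σ bonds, plus one π bond, giving a steric number of 3, so it is sp2.
C3 (3 σ bonds, plus one π bond) has steric number 3: sp2.
C4 — 3 σ bonds, plus one π bond. Steric number 3, so sp2.
C5 (2 σ bonds, plus two π bonds) has steric number 2: sp.
C6: 3 σ bonds, plus one π bond — 3 electron domains, sp2.
C7 carries 2 σ bonds, plus two π bonds, giving a steric number of 2, so it is sp.
C8: 2 σ bonds, plus two π bonds — 2 electron domains, sp.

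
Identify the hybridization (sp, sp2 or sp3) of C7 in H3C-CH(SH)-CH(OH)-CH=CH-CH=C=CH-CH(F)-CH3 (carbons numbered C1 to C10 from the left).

C7 — 2 σ bonds, plus two π bonds. Steric number 2, so sp.

sp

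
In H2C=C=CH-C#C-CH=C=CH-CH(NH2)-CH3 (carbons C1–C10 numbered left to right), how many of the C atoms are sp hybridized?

C1: sp2
C2: sp ✓
C3: sp2
C4: sp ✓
C5: sp ✓
C6: sp2
C7: sp ✓
C8: sp2
C9: sp3
C10: sp3
C2, C4, C5, C7 → 4 sp carbons.

4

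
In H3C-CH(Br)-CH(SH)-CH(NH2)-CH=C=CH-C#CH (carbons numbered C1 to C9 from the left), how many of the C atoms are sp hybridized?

3

C1: sp3
C2: sp3
C3: sp3
C4: sp3
C5: sp2
C6: sp ✓
C7: sp2
C8: sp ✓
C9: sp ✓
C6, C8, C9 → 3 sp carbons.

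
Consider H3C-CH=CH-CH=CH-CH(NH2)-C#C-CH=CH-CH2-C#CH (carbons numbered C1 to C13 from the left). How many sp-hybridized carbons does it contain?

C1: sp3
C2: sp2
C3: sp2
C4: sp2
C5: sp2
C6: sp3
C7: sp ✓
C8: sp ✓
C9: sp2
C10: sp2
C11: sp3
C12: sp ✓
C13: sp ✓
C7, C8, C12, C13 → 4 sp carbons.

4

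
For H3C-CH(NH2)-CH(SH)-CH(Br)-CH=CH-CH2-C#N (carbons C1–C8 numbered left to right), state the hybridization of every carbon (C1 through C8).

C1 sp3, C2 sp3, C3 sp3, C4 sp3, C5 sp2, C6 sp2, C7 sp3, C8 sp

C1: 4 σ bonds; 4 regions of electron density → sp3.
C2: 4 σ bonds; 4 regions of electron density → sp3.
C3: 4 σ bonds — 4 electron domains, sp3.
C4 (4 σ bonds) has steric number 4: sp3.
C5 (3 σ bonds, plus one π bond) has steric number 3: sp2.
C6 — 3 σ bonds, plus one π bond. Steric number 3, so sp2.
C7 is sp3: 4 σ bonds, 4 electron-density regions.
C8: 2 σ bonds, plus two π bonds — 2 electron domains, sp.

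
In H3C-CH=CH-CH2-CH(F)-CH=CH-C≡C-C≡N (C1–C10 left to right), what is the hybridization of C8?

sp

C8: 2 σ bonds, plus two π bonds; 2 regions of electron density → sp.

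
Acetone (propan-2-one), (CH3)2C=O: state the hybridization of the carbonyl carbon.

sp2

The carbonyl carbon carries 3 σ bonds, plus one π bond, giving a steric number of 3, so it is sp2.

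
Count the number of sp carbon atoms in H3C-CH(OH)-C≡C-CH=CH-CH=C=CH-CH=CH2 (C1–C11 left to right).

C1: sp3
C2: sp3
C3: sp ✓
C4: sp ✓
C5: sp2
C6: sp2
C7: sp2
C8: sp ✓
C9: sp2
C10: sp2
C11: sp2
C3, C4, C8 → 3 sp carbons.

3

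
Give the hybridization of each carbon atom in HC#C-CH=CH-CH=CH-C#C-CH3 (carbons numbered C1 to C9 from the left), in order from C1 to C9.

C1 sp, C2 sp, C3 sp2, C4 sp2, C5 sp2, C6 sp2, C7 sp, C8 sp, C9 sp3

C1 — 2 σ bonds, plus two π bonds. Steric number 2, so sp.
C2: 2 σ bonds, plus two π bonds — 2 electron domains, sp.
C3 is sp2: 3 σ bonds, plus one π bond, 3 electron-density regions.
C4: 3 σ bonds, plus one π bond — 3 electron domains, sp2.
C5 — 3 σ bonds, plus one π bond. Steric number 3, so sp2.
C6 — 3 σ bonds, plus one π bond. Steric number 3, so sp2.
C7: 2 σ bonds, plus two π bonds — 2 electron domains, sp.
C8: 2 σ bonds, plus two π bonds — 2 electron domains, sp.
C9 is sp3: 4 σ bonds, 4 electron-density regions.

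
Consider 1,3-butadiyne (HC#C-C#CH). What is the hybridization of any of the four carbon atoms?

sp

Every carbon is part of a C≡C triple bond: two σ regions → sp.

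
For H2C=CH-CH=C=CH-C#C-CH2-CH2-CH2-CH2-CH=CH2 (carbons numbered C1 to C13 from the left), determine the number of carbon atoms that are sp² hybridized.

C1: sp2 ✓
C2: sp2 ✓
C3: sp2 ✓
C4: sp
C5: sp2 ✓
C6: sp
C7: sp
C8: sp3
C9: sp3
C10: sp3
C11: sp3
C12: sp2 ✓
C13: sp2 ✓
C1, C2, C3, C5, C12, C13 → 6 sp2 carbons.

6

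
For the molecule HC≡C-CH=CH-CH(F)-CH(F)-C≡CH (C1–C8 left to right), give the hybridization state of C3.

sp2

C3: 3 σ bonds, plus one π bond — 3 electron domains, sp2.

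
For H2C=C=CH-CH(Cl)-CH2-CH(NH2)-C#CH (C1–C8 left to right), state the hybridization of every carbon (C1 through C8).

C1: 3 σ bonds, plus one π bond — 3 electron domains, sp2.
C2 has 2 σ bonds, plus two π bonds: steric number 2 → sp.
C3 (3 σ bonds, plus one π bond) has steric number 3: sp2.
C4: 4 σ bonds; 4 regions of electron density → sp3.
C5: 4 σ bonds — 4 electron domains, sp3.
C6 has 4 σ bonds: steric number 4 → sp3.
C7 has 2 σ bonds, plus two π bonds: steric number 2 → sp.
C8: 2 σ bonds, plus two π bonds — 2 electron domains, sp.

C1 sp2, C2 sp, C3 sp2, C4 sp3, C5 sp3, C6 sp3, C7 sp, C8 sp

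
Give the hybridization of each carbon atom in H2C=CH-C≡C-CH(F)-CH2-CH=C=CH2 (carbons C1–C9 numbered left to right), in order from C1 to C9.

C1 is sp2: 3 σ bonds, plus one π bond, 3 electron-density regions.
C2 has 3 σ bonds, plus one π bond: steric number 3 → sp2.
C3 — 2 σ bonds, plus two π bonds. Steric number 2, so sp.
C4 is sp: 2 σ bonds, plus two π bonds, 2 electron-density regions.
C5: 4 σ bonds; 4 regions of electron density → sp3.
C6 has 4 σ bonds: steric number 4 → sp3.
C7 carries 3 σ bonds, plus one π bond, giving a steric number of 3, so it is sp2.
C8 has 2 σ bonds, plus two π bonds: steric number 2 → sp.
C9 carries 3 σ bonds, plus one π bond, giving a steric number of 3, so it is sp2.

C1 sp2, C2 sp2, C3 sp, C4 sp, C5 sp3, C6 sp3, C7 sp2, C8 sp, C9 sp2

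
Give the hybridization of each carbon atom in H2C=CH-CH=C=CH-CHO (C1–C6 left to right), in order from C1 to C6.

C1: 3 σ bonds, plus one π bond — 3 electron domains, sp2.
C2 (3 σ bonds, plus one π bond) has steric number 3: sp2.
C3 — 3 σ bonds, plus one π bond. Steric number 3, so sp2.
C4 is sp: 2 σ bonds, plus two π bonds, 2 electron-density regions.
C5 is sp2: 3 σ bonds, plus one π bond, 3 electron-density regions.
C6 has 3 σ bonds, plus one π bond: steric number 3 → sp2.

C1 sp2, C2 sp2, C3 sp2, C4 sp, C5 sp2, C6 sp2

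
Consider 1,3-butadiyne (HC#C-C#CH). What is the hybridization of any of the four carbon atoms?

sp

Every carbon is part of a C≡C triple bond: two σ regions → sp.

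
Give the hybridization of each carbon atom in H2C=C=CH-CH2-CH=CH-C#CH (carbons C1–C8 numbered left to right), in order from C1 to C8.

C1 carries 3 σ bonds, plus one π bond, giving a steric number of 3, so it is sp2.
C2 has 2 σ bonds, plus two π bonds: steric number 2 → sp.
C3 carries 3 σ bonds, plus one π bond, giving a steric number of 3, so it is sp2.
C4 is sp3: 4 σ bonds, 4 electron-density regions.
C5 — 3 σ bonds, plus one π bond. Steric number 3, so sp2.
C6 carries 3 σ bonds, plus one π bond, giving a steric number of 3, so it is sp2.
C7 is sp: 2 σ bonds, plus two π bonds, 2 electron-density regions.
C8: 2 σ bonds, plus two π bonds — 2 electron domains, sp.

C1 sp2, C2 sp, C3 sp2, C4 sp3, C5 sp2, C6 sp2, C7 sp, C8 sp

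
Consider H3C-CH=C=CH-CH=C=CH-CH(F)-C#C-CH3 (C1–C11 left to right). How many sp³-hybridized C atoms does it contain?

3

C1: sp3 ✓
C2: sp2
C3: sp
C4: sp2
C5: sp2
C6: sp
C7: sp2
C8: sp3 ✓
C9: sp
C10: sp
C11: sp3 ✓
C1, C8, C11 → 3 sp3 carbons.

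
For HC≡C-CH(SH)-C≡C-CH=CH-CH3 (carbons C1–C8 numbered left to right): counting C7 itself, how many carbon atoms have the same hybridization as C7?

C7 is sp2 (one π bond).
C1: sp
C2: sp
C3: sp3
C4: sp
C5: sp
C6: sp2 ✓
C7: sp2 ✓
C8: sp3
2 carbons are sp2.

2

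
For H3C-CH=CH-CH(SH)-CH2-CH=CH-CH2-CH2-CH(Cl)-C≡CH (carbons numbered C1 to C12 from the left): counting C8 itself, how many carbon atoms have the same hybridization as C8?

C8 is sp3 (only σ bonds).
C1: sp3 ✓
C2: sp2
C3: sp2
C4: sp3 ✓
C5: sp3 ✓
C6: sp2
C7: sp2
C8: sp3 ✓
C9: sp3 ✓
C10: sp3 ✓
C11: sp
C12: sp
6 carbons are sp3.

6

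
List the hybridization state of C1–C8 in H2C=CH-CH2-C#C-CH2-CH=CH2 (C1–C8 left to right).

C1 sp2, C2 sp2, C3 sp3, C4 sp, C5 sp, C6 sp3, C7 sp2, C8 sp2

C1 — 3 σ bonds, plus one π bond. Steric number 3, so sp2.
C2 carries 3 σ bonds, plus one π bond, giving a steric number of 3, so it is sp2.
C3 is sp3: 4 σ bonds, 4 electron-density regions.
C4 (2 σ bonds, plus two π bonds) has steric number 2: sp.
C5 is sp: 2 σ bonds, plus two π bonds, 2 electron-density regions.
C6 carries 4 σ bonds, giving a steric number of 4, so it is sp3.
C7: 3 σ bonds, plus one π bond; 3 regions of electron density → sp2.
C8 (3 σ bonds, plus one π bond) has steric number 3: sp2.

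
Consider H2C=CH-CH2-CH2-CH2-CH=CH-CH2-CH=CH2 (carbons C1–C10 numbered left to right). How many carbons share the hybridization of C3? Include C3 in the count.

4

C3 is sp3 (only σ bonds).
C1: sp2
C2: sp2
C3: sp3 ✓
C4: sp3 ✓
C5: sp3 ✓
C6: sp2
C7: sp2
C8: sp3 ✓
C9: sp2
C10: sp2
4 carbons are sp3.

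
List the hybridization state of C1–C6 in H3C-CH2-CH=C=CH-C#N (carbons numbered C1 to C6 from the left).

C1: 4 σ bonds; 4 regions of electron density → sp3.
C2 carries 4 σ bonds, giving a steric number of 4, so it is sp3.
C3: 3 σ bonds, plus one π bond; 3 regions of electron density → sp2.
C4 — 2 σ bonds, plus two π bonds. Steric number 2, so sp.
C5 (3 σ bonds, plus one π bond) has steric number 3: sp2.
C6 is sp: 2 σ bonds, plus two π bonds, 2 electron-density regions.

C1 sp3, C2 sp3, C3 sp2, C4 sp, C5 sp2, C6 sp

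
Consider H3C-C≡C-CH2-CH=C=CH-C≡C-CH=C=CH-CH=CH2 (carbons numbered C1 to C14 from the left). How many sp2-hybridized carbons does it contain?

6

C1: sp3
C2: sp
C3: sp
C4: sp3
C5: sp2 ✓
C6: sp
C7: sp2 ✓
C8: sp
C9: sp
C10: sp2 ✓
C11: sp
C12: sp2 ✓
C13: sp2 ✓
C14: sp2 ✓
C5, C7, C10, C12, C13, C14 → 6 sp2 carbons.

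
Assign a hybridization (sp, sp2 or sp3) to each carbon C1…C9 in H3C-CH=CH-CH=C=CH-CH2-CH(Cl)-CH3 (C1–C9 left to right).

C1 sp3, C2 sp2, C3 sp2, C4 sp2, C5 sp, C6 sp2, C7 sp3, C8 sp3, C9 sp3

C1 carries 4 σ bonds, giving a steric number of 4, so it is sp3.
C2: 3 σ bonds, plus one π bond; 3 regions of electron density → sp2.
C3: 3 σ bonds, plus one π bond; 3 regions of electron density → sp2.
C4 has 3 σ bonds, plus one π bond: steric number 3 → sp2.
C5: 2 σ bonds, plus two π bonds; 2 regions of electron density → sp.
C6 — 3 σ bonds, plus one π bond. Steric number 3, so sp2.
C7 — 4 σ bonds. Steric number 4, so sp3.
C8 carries 4 σ bonds, giving a steric number of 4, so it is sp3.
C9 (4 σ bonds) has steric number 4: sp3.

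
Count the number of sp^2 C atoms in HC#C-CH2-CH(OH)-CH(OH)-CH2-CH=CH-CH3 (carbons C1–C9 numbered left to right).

2

C1: sp
C2: sp
C3: sp3
C4: sp3
C5: sp3
C6: sp3
C7: sp2 ✓
C8: sp2 ✓
C9: sp3
C7, C8 → 2 sp2 carbons.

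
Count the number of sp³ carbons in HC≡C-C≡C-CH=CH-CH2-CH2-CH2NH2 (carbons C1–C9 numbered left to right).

C1: sp
C2: sp
C3: sp
C4: sp
C5: sp2
C6: sp2
C7: sp3 ✓
C8: sp3 ✓
C9: sp3 ✓
C7, C8, C9 → 3 sp3 carbons.

3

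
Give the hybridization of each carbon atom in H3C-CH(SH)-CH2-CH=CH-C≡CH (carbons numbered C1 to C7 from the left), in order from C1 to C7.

C1 is sp3: 4 σ bonds, 4 electron-density regions.
C2 — 4 σ bonds. Steric number 4, so sp3.
C3 carries 4 σ bonds, giving a steric number of 4, so it is sp3.
C4 (3 σ bonds, plus one π bond) has steric number 3: sp2.
C5 (3 σ bonds, plus one π bond) has steric number 3: sp2.
C6 — 2 σ bonds, plus two π bonds. Steric number 2, so sp.
C7 carries 2 σ bonds, plus two π bonds, giving a steric number of 2, so it is sp.

C1 sp3, C2 sp3, C3 sp3, C4 sp2, C5 sp2, C6 sp, C7 sp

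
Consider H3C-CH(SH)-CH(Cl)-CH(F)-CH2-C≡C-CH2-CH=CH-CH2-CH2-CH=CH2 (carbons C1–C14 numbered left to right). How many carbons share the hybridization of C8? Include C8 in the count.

8

C8 is sp3 (only σ bonds).
C1: sp3 ✓
C2: sp3 ✓
C3: sp3 ✓
C4: sp3 ✓
C5: sp3 ✓
C6: sp
C7: sp
C8: sp3 ✓
C9: sp2
C10: sp2
C11: sp3 ✓
C12: sp3 ✓
C13: sp2
C14: sp2
8 carbons are sp3.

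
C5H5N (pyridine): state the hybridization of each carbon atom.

Each carbon atom — 3 σ bonds, plus one π bond. Steric number 3, so sp2.

sp^2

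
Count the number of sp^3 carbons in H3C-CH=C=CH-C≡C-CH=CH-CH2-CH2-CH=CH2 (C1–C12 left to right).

3

C1: sp3 ✓
C2: sp2
C3: sp
C4: sp2
C5: sp
C6: sp
C7: sp2
C8: sp2
C9: sp3 ✓
C10: sp3 ✓
C11: sp2
C12: sp2
C1, C9, C10 → 3 sp3 carbons.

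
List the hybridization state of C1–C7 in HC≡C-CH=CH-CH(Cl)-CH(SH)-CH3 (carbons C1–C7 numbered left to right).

C1: 2 σ bonds, plus two π bonds; 2 regions of electron density → sp.
C2 carries 2 σ bonds, plus two π bonds, giving a steric number of 2, so it is sp.
C3 — 3 σ bonds, plus one π bond. Steric number 3, so sp2.
C4 (3 σ bonds, plus one π bond) has steric number 3: sp2.
C5: 4 σ bonds; 4 regions of electron density → sp3.
C6 carries 4 σ bonds, giving a steric number of 4, so it is sp3.
C7 carries 4 σ bonds, giving a steric number of 4, so it is sp3.

C1 sp, C2 sp, C3 sp2, C4 sp2, C5 sp3, C6 sp3, C7 sp3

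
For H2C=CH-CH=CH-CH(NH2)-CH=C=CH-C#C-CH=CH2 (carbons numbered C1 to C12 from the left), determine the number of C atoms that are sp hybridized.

C1: sp2
C2: sp2
C3: sp2
C4: sp2
C5: sp3
C6: sp2
C7: sp ✓
C8: sp2
C9: sp ✓
C10: sp ✓
C11: sp2
C12: sp2
C7, C9, C10 → 3 sp carbons.

3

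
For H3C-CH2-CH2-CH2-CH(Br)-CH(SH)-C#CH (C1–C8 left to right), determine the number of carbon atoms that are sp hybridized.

C1: sp3
C2: sp3
C3: sp3
C4: sp3
C5: sp3
C6: sp3
C7: sp ✓
C8: sp ✓
C7, C8 → 2 sp carbons.

2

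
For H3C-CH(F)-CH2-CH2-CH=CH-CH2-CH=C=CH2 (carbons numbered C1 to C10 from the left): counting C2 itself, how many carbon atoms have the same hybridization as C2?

5

C2 is sp3 (only σ bonds).
C1: sp3 ✓
C2: sp3 ✓
C3: sp3 ✓
C4: sp3 ✓
C5: sp2
C6: sp2
C7: sp3 ✓
C8: sp2
C9: sp
C10: sp2
5 carbons are sp3.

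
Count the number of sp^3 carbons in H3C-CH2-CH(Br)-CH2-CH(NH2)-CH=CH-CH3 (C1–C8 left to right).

6

C1: sp3 ✓
C2: sp3 ✓
C3: sp3 ✓
C4: sp3 ✓
C5: sp3 ✓
C6: sp2
C7: sp2
C8: sp3 ✓
C1, C2, C3, C4, C5, C8 → 6 sp3 carbons.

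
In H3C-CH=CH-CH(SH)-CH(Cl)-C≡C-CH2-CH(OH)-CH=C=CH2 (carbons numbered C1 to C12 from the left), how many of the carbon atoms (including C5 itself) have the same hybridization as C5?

5

C5 is sp3 (only σ bonds).
C1: sp3 ✓
C2: sp2
C3: sp2
C4: sp3 ✓
C5: sp3 ✓
C6: sp
C7: sp
C8: sp3 ✓
C9: sp3 ✓
C10: sp2
C11: sp
C12: sp2
5 carbons are sp3.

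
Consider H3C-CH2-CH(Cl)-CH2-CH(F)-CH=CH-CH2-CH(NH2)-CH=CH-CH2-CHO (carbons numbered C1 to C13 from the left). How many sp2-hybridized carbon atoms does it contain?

C1: sp3
C2: sp3
C3: sp3
C4: sp3
C5: sp3
C6: sp2 ✓
C7: sp2 ✓
C8: sp3
C9: sp3
C10: sp2 ✓
C11: sp2 ✓
C12: sp3
C13: sp2 ✓
C6, C7, C10, C11, C13 → 5 sp2 carbons.

5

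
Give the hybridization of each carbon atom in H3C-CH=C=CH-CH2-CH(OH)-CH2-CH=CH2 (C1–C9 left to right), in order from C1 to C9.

C1 sp3, C2 sp2, C3 sp, C4 sp2, C5 sp3, C6 sp3, C7 sp3, C8 sp2, C9 sp2

C1 is sp3: 4 σ bonds, 4 electron-density regions.
C2 carries 3 σ bonds, plus one π bond, giving a steric number of 3, so it is sp2.
C3 carries 2 σ bonds, plus two π bonds, giving a steric number of 2, so it is sp.
C4 has 3 σ bonds, plus one π bond: steric number 3 → sp2.
C5: 4 σ bonds — 4 electron domains, sp3.
C6 — 4 σ bonds. Steric number 4, so sp3.
C7 is sp3: 4 σ bonds, 4 electron-density regions.
C8 carries 3 σ bonds, plus one π bond, giving a steric number of 3, so it is sp2.
C9 — 3 σ bonds, plus one π bond. Steric number 3, so sp2.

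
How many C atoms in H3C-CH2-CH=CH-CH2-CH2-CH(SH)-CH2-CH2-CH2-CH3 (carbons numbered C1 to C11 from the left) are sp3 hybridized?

9

C1: sp3 ✓
C2: sp3 ✓
C3: sp2
C4: sp2
C5: sp3 ✓
C6: sp3 ✓
C7: sp3 ✓
C8: sp3 ✓
C9: sp3 ✓
C10: sp3 ✓
C11: sp3 ✓
C1, C2, C5, C6, C7, C8, C9, C10, C11 → 9 sp3 carbons.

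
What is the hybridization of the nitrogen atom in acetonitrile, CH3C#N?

sp

N has one σ bond and one lone pair: steric number 2 → sp.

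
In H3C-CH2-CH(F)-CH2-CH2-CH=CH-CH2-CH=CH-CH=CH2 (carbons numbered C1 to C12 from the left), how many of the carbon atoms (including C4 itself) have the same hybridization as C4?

6

C4 is sp3 (only σ bonds).
C1: sp3 ✓
C2: sp3 ✓
C3: sp3 ✓
C4: sp3 ✓
C5: sp3 ✓
C6: sp2
C7: sp2
C8: sp3 ✓
C9: sp2
C10: sp2
C11: sp2
C12: sp2
6 carbons are sp3.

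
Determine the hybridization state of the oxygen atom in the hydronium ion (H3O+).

sp^3

Three σ bonds + one lone pair = steric number 4 → sp3.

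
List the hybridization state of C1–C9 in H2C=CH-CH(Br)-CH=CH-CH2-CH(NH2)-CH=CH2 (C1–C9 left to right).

C1 is sp2: 3 σ bonds, plus one π bond, 3 electron-density regions.
C2 has 3 σ bonds, plus one π bond: steric number 3 → sp2.
C3: 4 σ bonds — 4 electron domains, sp3.
C4: 3 σ bonds, plus one π bond; 3 regions of electron density → sp2.
C5 carries 3 σ bonds, plus one π bond, giving a steric number of 3, so it is sp2.
C6 (4 σ bonds) has steric number 4: sp3.
C7 has 4 σ bonds: steric number 4 → sp3.
C8 is sp2: 3 σ bonds, plus one π bond, 3 electron-density regions.
C9 is sp2: 3 σ bonds, plus one π bond, 3 electron-density regions.

C1 sp2, C2 sp2, C3 sp3, C4 sp2, C5 sp2, C6 sp3, C7 sp3, C8 sp2, C9 sp2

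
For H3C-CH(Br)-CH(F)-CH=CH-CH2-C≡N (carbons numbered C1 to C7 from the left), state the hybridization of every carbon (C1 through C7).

C1: 4 σ bonds — 4 electron domains, sp3.
C2 (4 σ bonds) has steric number 4: sp3.
C3 has 4 σ bonds: steric number 4 → sp3.
C4 carries 3 σ bonds, plus one π bond, giving a steric number of 3, so it is sp2.
C5: 3 σ bonds, plus one π bond; 3 regions of electron density → sp2.
C6: 4 σ bonds — 4 electron domains, sp3.
C7 has 2 σ bonds, plus two π bonds: steric number 2 → sp.

C1 sp3, C2 sp3, C3 sp3, C4 sp2, C5 sp2, C6 sp3, C7 sp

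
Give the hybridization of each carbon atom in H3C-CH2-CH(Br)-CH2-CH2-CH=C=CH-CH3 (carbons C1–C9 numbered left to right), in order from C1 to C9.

C1 sp3, C2 sp3, C3 sp3, C4 sp3, C5 sp3, C6 sp2, C7 sp, C8 sp2, C9 sp3

C1: 4 σ bonds — 4 electron domains, sp3.
C2 is sp3: 4 σ bonds, 4 electron-density regions.
C3 (4 σ bonds) has steric number 4: sp3.
C4 has 4 σ bonds: steric number 4 → sp3.
C5 carries 4 σ bonds, giving a steric number of 4, so it is sp3.
C6: 3 σ bonds, plus one π bond — 3 electron domains, sp2.
C7: 2 σ bonds, plus two π bonds — 2 electron domains, sp.
C8 — 3 σ bonds, plus one π bond. Steric number 3, so sp2.
C9 is sp3: 4 σ bonds, 4 electron-density regions.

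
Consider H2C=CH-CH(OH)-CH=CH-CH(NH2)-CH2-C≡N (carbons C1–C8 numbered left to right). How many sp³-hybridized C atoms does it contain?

3

C1: sp2
C2: sp2
C3: sp3 ✓
C4: sp2
C5: sp2
C6: sp3 ✓
C7: sp3 ✓
C8: sp
C3, C6, C7 → 3 sp3 carbons.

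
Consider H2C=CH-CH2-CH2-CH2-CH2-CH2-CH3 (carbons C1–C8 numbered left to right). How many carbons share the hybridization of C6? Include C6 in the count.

6

C6 is sp3 (only σ bonds).
C1: sp2
C2: sp2
C3: sp3 ✓
C4: sp3 ✓
C5: sp3 ✓
C6: sp3 ✓
C7: sp3 ✓
C8: sp3 ✓
6 carbons are sp3.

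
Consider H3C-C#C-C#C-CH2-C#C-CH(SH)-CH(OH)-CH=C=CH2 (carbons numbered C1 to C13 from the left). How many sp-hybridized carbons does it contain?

7

C1: sp3
C2: sp ✓
C3: sp ✓
C4: sp ✓
C5: sp ✓
C6: sp3
C7: sp ✓
C8: sp ✓
C9: sp3
C10: sp3
C11: sp2
C12: sp ✓
C13: sp2
C2, C3, C4, C5, C7, C8, C12 → 7 sp carbons.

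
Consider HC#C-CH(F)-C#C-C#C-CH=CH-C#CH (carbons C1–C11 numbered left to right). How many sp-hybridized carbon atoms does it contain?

8

C1: sp ✓
C2: sp ✓
C3: sp3
C4: sp ✓
C5: sp ✓
C6: sp ✓
C7: sp ✓
C8: sp2
C9: sp2
C10: sp ✓
C11: sp ✓
C1, C2, C4, C5, C6, C7, C10, C11 → 8 sp carbons.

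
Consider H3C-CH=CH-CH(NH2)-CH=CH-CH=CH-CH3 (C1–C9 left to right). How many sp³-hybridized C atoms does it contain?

C1: sp3 ✓
C2: sp2
C3: sp2
C4: sp3 ✓
C5: sp2
C6: sp2
C7: sp2
C8: sp2
C9: sp3 ✓
C1, C4, C9 → 3 sp3 carbons.

3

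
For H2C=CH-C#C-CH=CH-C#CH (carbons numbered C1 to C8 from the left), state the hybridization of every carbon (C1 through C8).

C1 sp2, C2 sp2, C3 sp, C4 sp, C5 sp2, C6 sp2, C7 sp, C8 sp

C1 carries 3 σ bonds, plus one π bond, giving a steric number of 3, so it is sp2.
C2: 3 σ bonds, plus one π bond; 3 regions of electron density → sp2.
C3 has 2 σ bonds, plus two π bonds: steric number 2 → sp.
C4: 2 σ bonds, plus two π bonds — 2 electron domains, sp.
C5 has 3 σ bonds, plus one π bond: steric number 3 → sp2.
C6 carries 3 σ bonds, plus one π bond, giving a steric number of 3, so it is sp2.
C7 has 2 σ bonds, plus two π bonds: steric number 2 → sp.
C8 (2 σ bonds, plus two π bonds) has steric number 2: sp.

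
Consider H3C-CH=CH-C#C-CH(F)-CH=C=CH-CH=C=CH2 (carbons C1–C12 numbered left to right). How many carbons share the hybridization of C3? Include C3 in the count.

C3 is sp2 (one π bond).
C1: sp3
C2: sp2 ✓
C3: sp2 ✓
C4: sp
C5: sp
C6: sp3
C7: sp2 ✓
C8: sp
C9: sp2 ✓
C10: sp2 ✓
C11: sp
C12: sp2 ✓
6 carbons are sp2.

6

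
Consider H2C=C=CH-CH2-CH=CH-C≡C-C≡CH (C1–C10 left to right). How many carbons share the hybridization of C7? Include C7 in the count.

C7 is sp (two π bonds).
C1: sp2
C2: sp ✓
C3: sp2
C4: sp3
C5: sp2
C6: sp2
C7: sp ✓
C8: sp ✓
C9: sp ✓
C10: sp ✓
5 carbons are sp.

5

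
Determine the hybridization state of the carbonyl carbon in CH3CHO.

The carbonyl carbon has 3 σ bonds, plus one π bond: steric number 3 → sp2.

sp2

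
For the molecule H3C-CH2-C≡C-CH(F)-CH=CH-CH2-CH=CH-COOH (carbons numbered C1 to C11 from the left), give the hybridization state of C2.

C2 has 4 σ bonds: steric number 4 → sp3.

sp³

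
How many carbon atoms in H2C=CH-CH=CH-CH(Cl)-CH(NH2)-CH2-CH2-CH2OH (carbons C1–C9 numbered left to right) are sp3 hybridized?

5

C1: sp2
C2: sp2
C3: sp2
C4: sp2
C5: sp3 ✓
C6: sp3 ✓
C7: sp3 ✓
C8: sp3 ✓
C9: sp3 ✓
C5, C6, C7, C8, C9 → 5 sp3 carbons.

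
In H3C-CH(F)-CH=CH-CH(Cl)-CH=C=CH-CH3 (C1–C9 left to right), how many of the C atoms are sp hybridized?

1

C1: sp3
C2: sp3
C3: sp2
C4: sp2
C5: sp3
C6: sp2
C7: sp ✓
C8: sp2
C9: sp3
C7 → 1 sp carbon.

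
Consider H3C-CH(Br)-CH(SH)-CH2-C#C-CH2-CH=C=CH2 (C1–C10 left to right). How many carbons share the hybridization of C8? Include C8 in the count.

C8 is sp2 (one π bond).
C1: sp3
C2: sp3
C3: sp3
C4: sp3
C5: sp
C6: sp
C7: sp3
C8: sp2 ✓
C9: sp
C10: sp2 ✓
2 carbons are sp2.

2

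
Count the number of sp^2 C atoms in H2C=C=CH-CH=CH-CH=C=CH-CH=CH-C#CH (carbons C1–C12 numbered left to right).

8

C1: sp2 ✓
C2: sp
C3: sp2 ✓
C4: sp2 ✓
C5: sp2 ✓
C6: sp2 ✓
C7: sp
C8: sp2 ✓
C9: sp2 ✓
C10: sp2 ✓
C11: sp
C12: sp
C1, C3, C4, C5, C6, C8, C9, C10 → 8 sp2 carbons.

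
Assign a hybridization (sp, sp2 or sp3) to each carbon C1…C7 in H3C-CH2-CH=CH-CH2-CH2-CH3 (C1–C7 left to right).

C1 sp3, C2 sp3, C3 sp2, C4 sp2, C5 sp3, C6 sp3, C7 sp3

C1: 4 σ bonds — 4 electron domains, sp3.
C2 — 4 σ bonds. Steric number 4, so sp3.
C3 has 3 σ bonds, plus one π bond: steric number 3 → sp2.
C4: 3 σ bonds, plus one π bond; 3 regions of electron density → sp2.
C5 has 4 σ bonds: steric number 4 → sp3.
C6 carries 4 σ bonds, giving a steric number of 4, so it is sp3.
C7 — 4 σ bonds. Steric number 4, so sp3.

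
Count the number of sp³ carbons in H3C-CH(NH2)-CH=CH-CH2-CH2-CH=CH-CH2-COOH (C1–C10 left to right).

C1: sp3 ✓
C2: sp3 ✓
C3: sp2
C4: sp2
C5: sp3 ✓
C6: sp3 ✓
C7: sp2
C8: sp2
C9: sp3 ✓
C10: sp2
C1, C2, C5, C6, C9 → 5 sp3 carbons.

5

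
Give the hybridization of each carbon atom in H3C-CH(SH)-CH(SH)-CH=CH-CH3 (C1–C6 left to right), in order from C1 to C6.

C1 sp3, C2 sp3, C3 sp3, C4 sp2, C5 sp2, C6 sp3

C1: 4 σ bonds; 4 regions of electron density → sp3.
C2 is sp3: 4 σ bonds, 4 electron-density regions.
C3 (4 σ bonds) has steric number 4: sp3.
C4: 3 σ bonds, plus one π bond — 3 electron domains, sp2.
C5 has 3 σ bonds, plus one π bond: steric number 3 → sp2.
C6 — 4 σ bonds. Steric number 4, so sp3.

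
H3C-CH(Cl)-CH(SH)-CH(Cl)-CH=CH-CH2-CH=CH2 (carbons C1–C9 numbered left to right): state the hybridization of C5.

sp²

C5 (3 σ bonds, plus one π bond) has steric number 3: sp2.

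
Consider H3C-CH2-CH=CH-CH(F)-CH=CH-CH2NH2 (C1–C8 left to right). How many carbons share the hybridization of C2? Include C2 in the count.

4

C2 is sp3 (only σ bonds).
C1: sp3 ✓
C2: sp3 ✓
C3: sp2
C4: sp2
C5: sp3 ✓
C6: sp2
C7: sp2
C8: sp3 ✓
4 carbons are sp3.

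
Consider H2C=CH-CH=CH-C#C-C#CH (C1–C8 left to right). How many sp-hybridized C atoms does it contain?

4

C1: sp2
C2: sp2
C3: sp2
C4: sp2
C5: sp ✓
C6: sp ✓
C7: sp ✓
C8: sp ✓
C5, C6, C7, C8 → 4 sp carbons.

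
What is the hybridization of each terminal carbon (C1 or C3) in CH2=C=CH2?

sp2

Each terminal carbon (C1 or C3) is sp2: 3 σ bonds, plus one π bond, 3 electron-density regions.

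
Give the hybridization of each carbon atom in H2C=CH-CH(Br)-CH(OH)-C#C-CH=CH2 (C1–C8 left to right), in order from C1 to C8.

C1 sp2, C2 sp2, C3 sp3, C4 sp3, C5 sp, C6 sp, C7 sp2, C8 sp2

C1 has 3 σ bonds, plus one π bond: steric number 3 → sp2.
C2: 3 σ bonds, plus one π bond; 3 regions of electron density → sp2.
C3 carries 4 σ bonds, giving a steric number of 4, so it is sp3.
C4 is sp3: 4 σ bonds, 4 electron-density regions.
C5 has 2 σ bonds, plus two π bonds: steric number 2 → sp.
C6 carries 2 σ bonds, plus two π bonds, giving a steric number of 2, so it is sp.
C7 carries 3 σ bonds, plus one π bond, giving a steric number of 3, so it is sp2.
C8 — 3 σ bonds, plus one π bond. Steric number 3, so sp2.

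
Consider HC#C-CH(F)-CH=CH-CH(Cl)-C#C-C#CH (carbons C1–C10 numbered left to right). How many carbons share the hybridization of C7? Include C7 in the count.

6

C7 is sp (two π bonds).
C1: sp ✓
C2: sp ✓
C3: sp3
C4: sp2
C5: sp2
C6: sp3
C7: sp ✓
C8: sp ✓
C9: sp ✓
C10: sp ✓
6 carbons are sp.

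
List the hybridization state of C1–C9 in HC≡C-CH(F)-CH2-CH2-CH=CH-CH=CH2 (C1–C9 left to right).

C1 sp, C2 sp, C3 sp3, C4 sp3, C5 sp3, C6 sp2, C7 sp2, C8 sp2, C9 sp2

C1 is sp: 2 σ bonds, plus two π bonds, 2 electron-density regions.
C2 — 2 σ bonds, plus two π bonds. Steric number 2, so sp.
C3: 4 σ bonds — 4 electron domains, sp3.
C4: 4 σ bonds — 4 electron domains, sp3.
C5 carries 4 σ bonds, giving a steric number of 4, so it is sp3.
C6: 3 σ bonds, plus one π bond — 3 electron domains, sp2.
C7 (3 σ bonds, plus one π bond) has steric number 3: sp2.
C8 (3 σ bonds, plus one π bond) has steric number 3: sp2.
C9 has 3 σ bonds, plus one π bond: steric number 3 → sp2.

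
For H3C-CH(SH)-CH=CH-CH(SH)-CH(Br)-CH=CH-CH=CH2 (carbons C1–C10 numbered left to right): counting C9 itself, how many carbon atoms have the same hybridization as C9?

C9 is sp2 (one π bond).
C1: sp3
C2: sp3
C3: sp2 ✓
C4: sp2 ✓
C5: sp3
C6: sp3
C7: sp2 ✓
C8: sp2 ✓
C9: sp2 ✓
C10: sp2 ✓
6 carbons are sp2.

6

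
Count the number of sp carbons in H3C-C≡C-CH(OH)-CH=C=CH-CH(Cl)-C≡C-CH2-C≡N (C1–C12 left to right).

6

C1: sp3
C2: sp ✓
C3: sp ✓
C4: sp3
C5: sp2
C6: sp ✓
C7: sp2
C8: sp3
C9: sp ✓
C10: sp ✓
C11: sp3
C12: sp ✓
C2, C3, C6, C9, C10, C12 → 6 sp carbons.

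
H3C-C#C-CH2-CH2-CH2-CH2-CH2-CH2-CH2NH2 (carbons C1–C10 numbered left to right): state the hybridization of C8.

sp3

C8: 4 σ bonds — 4 electron domains, sp3.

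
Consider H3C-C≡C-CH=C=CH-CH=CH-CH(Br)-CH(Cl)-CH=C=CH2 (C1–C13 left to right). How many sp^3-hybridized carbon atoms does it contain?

C1: sp3 ✓
C2: sp
C3: sp
C4: sp2
C5: sp
C6: sp2
C7: sp2
C8: sp2
C9: sp3 ✓
C10: sp3 ✓
C11: sp2
C12: sp
C13: sp2
C1, C9, C10 → 3 sp3 carbons.

3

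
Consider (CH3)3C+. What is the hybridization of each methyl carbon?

sp^3

Each methyl carbon: 4 σ bonds; 4 regions of electron density → sp3.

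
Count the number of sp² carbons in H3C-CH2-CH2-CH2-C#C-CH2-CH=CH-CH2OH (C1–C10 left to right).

C1: sp3
C2: sp3
C3: sp3
C4: sp3
C5: sp
C6: sp
C7: sp3
C8: sp2 ✓
C9: sp2 ✓
C10: sp3
C8, C9 → 2 sp2 carbons.

2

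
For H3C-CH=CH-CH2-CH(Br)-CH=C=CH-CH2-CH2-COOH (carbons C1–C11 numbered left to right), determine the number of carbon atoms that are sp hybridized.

C1: sp3
C2: sp2
C3: sp2
C4: sp3
C5: sp3
C6: sp2
C7: sp ✓
C8: sp2
C9: sp3
C10: sp3
C11: sp2
C7 → 1 sp carbon.

1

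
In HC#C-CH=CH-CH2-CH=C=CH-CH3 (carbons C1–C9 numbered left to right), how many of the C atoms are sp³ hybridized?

2

C1: sp
C2: sp
C3: sp2
C4: sp2
C5: sp3 ✓
C6: sp2
C7: sp
C8: sp2
C9: sp3 ✓
C5, C9 → 2 sp3 carbons.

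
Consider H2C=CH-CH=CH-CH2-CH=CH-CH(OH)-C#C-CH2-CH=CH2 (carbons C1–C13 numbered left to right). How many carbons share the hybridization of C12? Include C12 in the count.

8

C12 is sp2 (one π bond).
C1: sp2 ✓
C2: sp2 ✓
C3: sp2 ✓
C4: sp2 ✓
C5: sp3
C6: sp2 ✓
C7: sp2 ✓
C8: sp3
C9: sp
C10: sp
C11: sp3
C12: sp2 ✓
C13: sp2 ✓
8 carbons are sp2.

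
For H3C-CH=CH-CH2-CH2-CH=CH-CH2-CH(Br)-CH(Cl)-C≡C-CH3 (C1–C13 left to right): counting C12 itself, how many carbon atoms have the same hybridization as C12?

C12 is sp (two π bonds).
C1: sp3
C2: sp2
C3: sp2
C4: sp3
C5: sp3
C6: sp2
C7: sp2
C8: sp3
C9: sp3
C10: sp3
C11: sp ✓
C12: sp ✓
C13: sp3
2 carbons are sp.

2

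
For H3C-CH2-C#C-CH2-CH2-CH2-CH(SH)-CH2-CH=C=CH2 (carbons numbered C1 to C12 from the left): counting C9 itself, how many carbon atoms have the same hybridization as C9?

7

C9 is sp3 (only σ bonds).
C1: sp3 ✓
C2: sp3 ✓
C3: sp
C4: sp
C5: sp3 ✓
C6: sp3 ✓
C7: sp3 ✓
C8: sp3 ✓
C9: sp3 ✓
C10: sp2
C11: sp
C12: sp2
7 carbons are sp3.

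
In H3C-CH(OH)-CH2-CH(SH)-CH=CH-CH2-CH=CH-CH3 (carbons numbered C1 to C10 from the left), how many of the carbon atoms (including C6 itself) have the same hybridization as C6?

C6 is sp2 (one π bond).
C1: sp3
C2: sp3
C3: sp3
C4: sp3
C5: sp2 ✓
C6: sp2 ✓
C7: sp3
C8: sp2 ✓
C9: sp2 ✓
C10: sp3
4 carbons are sp2.

4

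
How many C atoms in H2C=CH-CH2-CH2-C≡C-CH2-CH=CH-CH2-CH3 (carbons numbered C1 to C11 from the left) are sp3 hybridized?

5

C1: sp2
C2: sp2
C3: sp3 ✓
C4: sp3 ✓
C5: sp
C6: sp
C7: sp3 ✓
C8: sp2
C9: sp2
C10: sp3 ✓
C11: sp3 ✓
C3, C4, C7, C10, C11 → 5 sp3 carbons.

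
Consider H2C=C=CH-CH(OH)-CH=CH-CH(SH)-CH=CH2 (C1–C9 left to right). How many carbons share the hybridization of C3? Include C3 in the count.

C3 is sp2 (one π bond).
C1: sp2 ✓
C2: sp
C3: sp2 ✓
C4: sp3
C5: sp2 ✓
C6: sp2 ✓
C7: sp3
C8: sp2 ✓
C9: sp2 ✓
6 carbons are sp2.

6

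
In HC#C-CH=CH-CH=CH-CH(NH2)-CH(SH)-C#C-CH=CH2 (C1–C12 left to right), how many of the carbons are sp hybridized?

C1: sp ✓
C2: sp ✓
C3: sp2
C4: sp2
C5: sp2
C6: sp2
C7: sp3
C8: sp3
C9: sp ✓
C10: sp ✓
C11: sp2
C12: sp2
C1, C2, C9, C10 → 4 sp carbons.

4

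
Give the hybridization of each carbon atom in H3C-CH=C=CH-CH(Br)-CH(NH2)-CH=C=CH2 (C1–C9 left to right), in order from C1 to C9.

C1 carries 4 σ bonds, giving a steric number of 4, so it is sp3.
C2 — 3 σ bonds, plus one π bond. Steric number 3, so sp2.
C3: 2 σ bonds, plus two π bonds — 2 electron domains, sp.
C4 has 3 σ bonds, plus one π bond: steric number 3 → sp2.
C5: 4 σ bonds — 4 electron domains, sp3.
C6 has 4 σ bonds: steric number 4 → sp3.
C7 is sp2: 3 σ bonds, plus one π bond, 3 electron-density regions.
C8 (2 σ bonds, plus two π bonds) has steric number 2: sp.
C9: 3 σ bonds, plus one π bond; 3 regions of electron density → sp2.

C1 sp3, C2 sp2, C3 sp, C4 sp2, C5 sp3, C6 sp3, C7 sp2, C8 sp, C9 sp2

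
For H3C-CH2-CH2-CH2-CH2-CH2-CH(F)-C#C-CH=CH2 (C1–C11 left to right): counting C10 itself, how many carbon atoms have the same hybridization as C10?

2

C10 is sp2 (one π bond).
C1: sp3
C2: sp3
C3: sp3
C4: sp3
C5: sp3
C6: sp3
C7: sp3
C8: sp
C9: sp
C10: sp2 ✓
C11: sp2 ✓
2 carbons are sp2.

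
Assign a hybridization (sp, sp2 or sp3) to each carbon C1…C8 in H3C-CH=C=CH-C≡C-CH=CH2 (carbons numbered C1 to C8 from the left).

C1 sp3, C2 sp2, C3 sp, C4 sp2, C5 sp, C6 sp, C7 sp2, C8 sp2

C1 has 4 σ bonds: steric number 4 → sp3.
C2: 3 σ bonds, plus one π bond; 3 regions of electron density → sp2.
C3 (2 σ bonds, plus two π bonds) has steric number 2: sp.
C4 (3 σ bonds, plus one π bond) has steric number 3: sp2.
C5: 2 σ bonds, plus two π bonds; 2 regions of electron density → sp.
C6 carries 2 σ bonds, plus two π bonds, giving a steric number of 2, so it is sp.
C7: 3 σ bonds, plus one π bond; 3 regions of electron density → sp2.
C8: 3 σ bonds, plus one π bond — 3 electron domains, sp2.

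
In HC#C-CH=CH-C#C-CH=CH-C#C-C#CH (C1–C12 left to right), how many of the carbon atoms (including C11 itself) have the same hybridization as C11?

8

C11 is sp (two π bonds).
C1: sp ✓
C2: sp ✓
C3: sp2
C4: sp2
C5: sp ✓
C6: sp ✓
C7: sp2
C8: sp2
C9: sp ✓
C10: sp ✓
C11: sp ✓
C12: sp ✓
8 carbons are sp.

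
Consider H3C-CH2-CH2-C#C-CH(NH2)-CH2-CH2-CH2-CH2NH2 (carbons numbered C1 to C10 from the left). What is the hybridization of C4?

C4 is sp: 2 σ bonds, plus two π bonds, 2 electron-density regions.

sp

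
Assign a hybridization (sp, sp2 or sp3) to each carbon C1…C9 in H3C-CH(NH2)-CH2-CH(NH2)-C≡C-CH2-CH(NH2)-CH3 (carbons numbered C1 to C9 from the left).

C1 sp3, C2 sp3, C3 sp3, C4 sp3, C5 sp, C6 sp, C7 sp3, C8 sp3, C9 sp3

C1 carries 4 σ bonds, giving a steric number of 4, so it is sp3.
C2 has 4 σ bonds: steric number 4 → sp3.
C3 has 4 σ bonds: steric number 4 → sp3.
C4 is sp3: 4 σ bonds, 4 electron-density regions.
C5 is sp: 2 σ bonds, plus two π bonds, 2 electron-density regions.
C6 carries 2 σ bonds, plus two π bonds, giving a steric number of 2, so it is sp.
C7: 4 σ bonds — 4 electron domains, sp3.
C8 carries 4 σ bonds, giving a steric number of 4, so it is sp3.
C9 has 4 σ bonds: steric number 4 → sp3.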